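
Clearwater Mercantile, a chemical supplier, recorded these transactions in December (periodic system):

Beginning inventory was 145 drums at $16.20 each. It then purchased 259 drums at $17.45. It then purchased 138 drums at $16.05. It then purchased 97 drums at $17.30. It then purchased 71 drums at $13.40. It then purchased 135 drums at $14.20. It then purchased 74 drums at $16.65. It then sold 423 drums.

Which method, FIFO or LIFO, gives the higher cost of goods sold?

FIFO

FIFO COGS: 145 @ $16.20 + 259 @ $17.45 + 19 @ $16.05 = $7,173.50
LIFO COGS: 74 @ $16.65 + 135 @ $14.20 + 71 @ $13.40 + 97 @ $17.30 + 46 @ $16.05 = $6,516.90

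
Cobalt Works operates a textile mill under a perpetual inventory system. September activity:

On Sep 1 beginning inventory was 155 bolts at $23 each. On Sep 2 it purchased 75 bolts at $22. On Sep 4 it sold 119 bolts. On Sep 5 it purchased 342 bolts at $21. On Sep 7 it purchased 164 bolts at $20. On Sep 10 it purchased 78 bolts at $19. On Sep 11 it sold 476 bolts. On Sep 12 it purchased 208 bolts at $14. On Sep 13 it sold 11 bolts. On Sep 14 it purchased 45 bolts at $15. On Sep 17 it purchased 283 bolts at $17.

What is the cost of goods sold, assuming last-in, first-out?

Sep 4, 119 sold [LIFO — newest first]: 75 @ $22 + 44 @ $23 = $2,662
Sep 11, 476 sold [LIFO — newest first]: 78 @ $19 + 164 @ $20 + 234 @ $21 = $9,676
Sep 13, 11 sold [LIFO — newest first]: 11 @ $14 = $154
Total COGS = $2,662 + $9,676 + $154 = $12,492
Ending inventory: 111 @ $23 + 108 @ $21 + 197 @ $14 + 45 @ $15 + 283 @ $17 = $13,065

COGS = $12,492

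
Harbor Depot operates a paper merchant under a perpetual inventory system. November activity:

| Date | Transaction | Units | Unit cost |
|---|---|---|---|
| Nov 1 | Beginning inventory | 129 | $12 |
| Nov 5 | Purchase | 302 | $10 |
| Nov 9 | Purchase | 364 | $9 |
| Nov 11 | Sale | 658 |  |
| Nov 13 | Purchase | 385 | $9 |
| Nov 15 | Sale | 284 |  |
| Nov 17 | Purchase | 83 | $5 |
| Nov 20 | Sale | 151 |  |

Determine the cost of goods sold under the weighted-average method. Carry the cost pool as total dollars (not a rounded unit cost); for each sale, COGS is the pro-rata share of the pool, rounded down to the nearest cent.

After Nov 1: 129 on hand, pool $1,548.00 (≈ $12.0000 each)
After Nov 5: 431 on hand, pool $4,568.00 (≈ $10.5986 each)
After Nov 9: 795 on hand, pool $7,844.00 (≈ $9.8667 each)
Nov 11, sell 658: 658/795 × $7,844.00 → $6,492.26
After Nov 13: 522 on hand, pool $4,816.74 (≈ $9.2275 each)
Nov 15, sell 284: 284/522 × $4,816.74 → $2,620.60
After Nov 17: 321 on hand, pool $2,611.14 (≈ $8.1344 each)
Nov 20, sell 151: 151/321 × $2,611.14 → $1,228.29
Total COGS = $6,492.26 + $2,620.60 + $1,228.29 = $10,341.15
Ending inventory (cost pool remaining) = $1,382.85
Check: goods available $11,724.00 = COGS $10,341.15 + ending $1,382.85

COGS = $10,341.15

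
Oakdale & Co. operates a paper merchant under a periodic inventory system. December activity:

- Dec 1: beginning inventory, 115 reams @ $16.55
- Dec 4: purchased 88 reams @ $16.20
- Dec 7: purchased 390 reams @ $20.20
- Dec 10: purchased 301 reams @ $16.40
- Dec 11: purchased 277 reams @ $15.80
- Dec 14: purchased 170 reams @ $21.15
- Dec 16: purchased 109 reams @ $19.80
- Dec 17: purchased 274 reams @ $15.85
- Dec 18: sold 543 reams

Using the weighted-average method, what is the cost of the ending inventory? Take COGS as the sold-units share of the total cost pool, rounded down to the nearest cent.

Ending inventory = $20,973.34

Dec 18, sell 543: 543/1724 × $30,616.45 → $9,643.11
Ending inventory (cost pool remaining) = $20,973.34
Check: goods available $30,616.45 = COGS $9,643.11 + ending $20,973.34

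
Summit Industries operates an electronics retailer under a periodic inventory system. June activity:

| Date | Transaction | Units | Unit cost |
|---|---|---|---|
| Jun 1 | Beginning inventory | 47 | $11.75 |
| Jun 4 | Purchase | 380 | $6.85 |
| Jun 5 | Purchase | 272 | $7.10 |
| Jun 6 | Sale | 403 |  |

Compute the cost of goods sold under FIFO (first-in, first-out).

Jun 6, 403 sold [FIFO — oldest first]: 47 @ $11.75 + 356 @ $6.85 = $2,990.85
Ending inventory: 24 @ $6.85 + 272 @ $7.10 = $2,095.60
Check: goods available $5,086.45 = COGS $2,990.85 + ending $2,095.60

COGS = $2,990.85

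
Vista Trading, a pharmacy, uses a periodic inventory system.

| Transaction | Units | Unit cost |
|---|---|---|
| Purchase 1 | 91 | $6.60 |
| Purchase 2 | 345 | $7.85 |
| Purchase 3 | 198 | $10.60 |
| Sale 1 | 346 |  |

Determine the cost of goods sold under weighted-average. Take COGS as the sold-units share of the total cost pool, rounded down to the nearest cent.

COGS = $2,951.17

Sale 1, sell 346: 346/634 × $5,407.65 → $2,951.17
Ending inventory (cost pool remaining) = $2,456.48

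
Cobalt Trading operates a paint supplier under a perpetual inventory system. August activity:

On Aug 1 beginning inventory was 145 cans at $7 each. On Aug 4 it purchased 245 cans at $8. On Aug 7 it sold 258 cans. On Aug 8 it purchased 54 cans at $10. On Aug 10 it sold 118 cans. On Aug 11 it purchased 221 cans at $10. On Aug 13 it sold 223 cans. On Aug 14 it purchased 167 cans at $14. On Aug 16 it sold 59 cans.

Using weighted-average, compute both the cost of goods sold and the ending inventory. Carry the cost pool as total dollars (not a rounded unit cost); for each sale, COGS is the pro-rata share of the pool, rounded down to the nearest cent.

After Aug 1: 145 on hand, pool $1,015.00 (≈ $7.0000 each)
After Aug 4: 390 on hand, pool $2,975.00 (≈ $7.6282 each)
Aug 7, sell 258: 258/390 × $2,975.00 → $1,968.07
After Aug 8: 186 on hand, pool $1,546.93 (≈ $8.3168 each)
Aug 10, sell 118: 118/186 × $1,546.93 → $981.38
After Aug 11: 289 on hand, pool $2,775.55 (≈ $9.6040 each)
Aug 13, sell 223: 223/289 × $2,775.55 → $2,141.68
After Aug 14: 233 on hand, pool $2,971.87 (≈ $12.7548 each)
Aug 16, sell 59: 59/233 × $2,971.87 → $752.53
Total COGS = $1,968.07 + $981.38 + $2,141.68 + $752.53 = $5,843.66
Ending inventory (cost pool remaining) = $2,219.34
Check: goods available $8,063.00 = COGS $5,843.66 + ending $2,219.34

COGS = $5,843.66; ending inventory = $2,219.34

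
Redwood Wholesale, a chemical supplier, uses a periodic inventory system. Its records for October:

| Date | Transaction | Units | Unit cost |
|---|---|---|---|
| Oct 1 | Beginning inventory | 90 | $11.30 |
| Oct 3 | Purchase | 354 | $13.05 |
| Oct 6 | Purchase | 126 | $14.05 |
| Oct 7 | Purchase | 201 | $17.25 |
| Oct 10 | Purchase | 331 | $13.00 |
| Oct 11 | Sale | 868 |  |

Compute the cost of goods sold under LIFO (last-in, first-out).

COGS = $12,281.05

Oct 11, 868 sold [LIFO — newest first]: 331 @ $13.00 + 201 @ $17.25 + 126 @ $14.05 + 210 @ $13.05 = $12,281.05
Ending inventory: 90 @ $11.30 + 144 @ $13.05 = $2,896.20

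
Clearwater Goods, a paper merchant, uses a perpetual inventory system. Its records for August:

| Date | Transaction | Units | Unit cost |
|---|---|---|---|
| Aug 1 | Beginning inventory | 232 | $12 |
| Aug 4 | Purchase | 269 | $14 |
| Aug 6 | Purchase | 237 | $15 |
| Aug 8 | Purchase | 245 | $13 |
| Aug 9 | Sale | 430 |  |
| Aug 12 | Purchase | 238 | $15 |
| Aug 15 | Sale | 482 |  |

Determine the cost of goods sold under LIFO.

Aug 9, 430 sold [LIFO — newest first]: 245 @ $13 + 185 @ $15 = $5,960
Aug 15, 482 sold [LIFO — newest first]: 238 @ $15 + 52 @ $15 + 192 @ $14 = $7,038
Total COGS = $5,960 + $7,038 = $12,998
Ending inventory: 232 @ $12 + 77 @ $14 = $3,862
Check: goods available $16,860 = COGS $12,998 + ending $3,862

COGS = $12,998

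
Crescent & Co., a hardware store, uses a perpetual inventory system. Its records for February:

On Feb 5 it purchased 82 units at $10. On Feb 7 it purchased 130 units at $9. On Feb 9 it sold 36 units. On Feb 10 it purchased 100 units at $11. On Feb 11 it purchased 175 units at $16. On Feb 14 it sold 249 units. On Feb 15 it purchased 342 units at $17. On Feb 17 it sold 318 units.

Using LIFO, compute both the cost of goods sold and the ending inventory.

COGS = $9,344; ending inventory = $2,360

Feb 9, 36 sold [LIFO — newest first]: 36 @ $9 = $324
Feb 14, 249 sold [LIFO — newest first]: 175 @ $16 + 74 @ $11 = $3,614
Feb 17, 318 sold [LIFO — newest first]: 318 @ $17 = $5,406
Total COGS = $324 + $3,614 + $5,406 = $9,344
Ending inventory: 82 @ $10 + 94 @ $9 + 26 @ $11 + 24 @ $17 = $2,360
Check: goods available $11,704 = COGS $9,344 + ending $2,360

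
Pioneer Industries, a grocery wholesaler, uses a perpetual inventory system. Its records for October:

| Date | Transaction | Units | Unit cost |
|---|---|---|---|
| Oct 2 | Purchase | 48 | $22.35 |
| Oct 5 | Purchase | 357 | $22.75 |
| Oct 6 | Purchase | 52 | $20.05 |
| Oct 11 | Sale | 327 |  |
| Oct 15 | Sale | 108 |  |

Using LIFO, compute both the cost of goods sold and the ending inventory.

Oct 11, 327 sold [LIFO — newest first]: 52 @ $20.05 + 275 @ $22.75 = $7,298.85
Oct 15, 108 sold [LIFO — newest first]: 82 @ $22.75 + 26 @ $22.35 = $2,446.60
Total COGS = $7,298.85 + $2,446.60 = $9,745.45
Ending inventory: 22 @ $22.35 = $491.70

COGS = $9,745.45; ending inventory = $491.70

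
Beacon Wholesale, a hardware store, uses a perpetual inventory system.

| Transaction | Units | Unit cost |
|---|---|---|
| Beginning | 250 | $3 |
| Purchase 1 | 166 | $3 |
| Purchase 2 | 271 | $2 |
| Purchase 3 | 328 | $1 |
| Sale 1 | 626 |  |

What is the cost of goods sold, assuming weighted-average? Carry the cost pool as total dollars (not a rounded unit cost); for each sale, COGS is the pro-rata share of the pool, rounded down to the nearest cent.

After Beginning: 250 on hand, pool $750.00 (≈ $3.0000 each)
After Purchase 1: 416 on hand, pool $1,248.00 (≈ $3.0000 each)
After Purchase 2: 687 on hand, pool $1,790.00 (≈ $2.6055 each)
After Purchase 3: 1015 on hand, pool $2,118.00 (≈ $2.0867 each)
Sale 1, sell 626: 626/1015 × $2,118.00 → $1,306.27
Ending inventory (cost pool remaining) = $811.73
Check: goods available $2,118.00 = COGS $1,306.27 + ending $811.73

COGS = $1,306.27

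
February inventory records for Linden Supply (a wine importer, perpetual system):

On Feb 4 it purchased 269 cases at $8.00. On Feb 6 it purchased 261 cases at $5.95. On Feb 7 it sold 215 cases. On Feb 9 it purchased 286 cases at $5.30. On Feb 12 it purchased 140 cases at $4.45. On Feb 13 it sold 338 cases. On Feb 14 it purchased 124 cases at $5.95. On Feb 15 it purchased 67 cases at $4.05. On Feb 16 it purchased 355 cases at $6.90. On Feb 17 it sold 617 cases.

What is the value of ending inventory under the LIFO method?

Ending inventory = $2,515.80

Feb 7, 215 sold [LIFO — newest first]: 215 @ $5.95 = $1,279.25
Feb 13, 338 sold [LIFO — newest first]: 140 @ $4.45 + 198 @ $5.30 = $1,672.40
Feb 17, 617 sold [LIFO — newest first]: 355 @ $6.90 + 67 @ $4.05 + 124 @ $5.95 + 71 @ $5.30 = $3,834.95
Total COGS = $1,279.25 + $1,672.40 + $3,834.95 = $6,786.60
Ending inventory: 269 @ $8.00 + 46 @ $5.95 + 17 @ $5.30 = $2,515.80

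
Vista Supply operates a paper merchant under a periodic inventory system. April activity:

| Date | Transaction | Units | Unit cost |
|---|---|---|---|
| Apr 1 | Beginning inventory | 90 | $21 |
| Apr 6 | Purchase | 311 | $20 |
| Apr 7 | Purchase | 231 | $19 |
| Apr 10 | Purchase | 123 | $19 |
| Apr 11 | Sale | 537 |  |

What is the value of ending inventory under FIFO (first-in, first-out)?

Apr 11, 537 sold [FIFO — oldest first]: 90 @ $21 + 311 @ $20 + 136 @ $19 = $10,694
Ending inventory: 95 @ $19 + 123 @ $19 = $4,142

Ending inventory = $4,142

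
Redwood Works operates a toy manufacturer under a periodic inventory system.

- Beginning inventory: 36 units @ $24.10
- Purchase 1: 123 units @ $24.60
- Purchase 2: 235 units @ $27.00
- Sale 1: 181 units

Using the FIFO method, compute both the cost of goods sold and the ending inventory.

COGS = $4,487.40; ending inventory = $5,751.00

Sale 1 (181) [FIFO — oldest first]: 36 @ $24.10 + 123 @ $24.60 + 22 @ $27.00 = $4,487.40
Ending inventory: 213 @ $27.00 = $5,751.00
Check: goods available $10,238.40 = COGS $4,487.40 + ending $5,751.00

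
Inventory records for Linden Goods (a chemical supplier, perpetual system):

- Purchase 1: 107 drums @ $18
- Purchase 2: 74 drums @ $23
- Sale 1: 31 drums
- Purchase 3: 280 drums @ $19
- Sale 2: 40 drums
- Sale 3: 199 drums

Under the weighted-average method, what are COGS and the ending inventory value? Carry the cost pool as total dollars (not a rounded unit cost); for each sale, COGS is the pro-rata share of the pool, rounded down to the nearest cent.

COGS = $5,249.42; ending inventory = $3,698.58

After Purchase 1: 107 on hand, pool $1,926.00 (≈ $18.0000 each)
After Purchase 2: 181 on hand, pool $3,628.00 (≈ $20.0442 each)
Sale 1, sell 31: 31/181 × $3,628.00 → $621.37
After Purchase 3: 430 on hand, pool $8,326.63 (≈ $19.3643 each)
Sale 2, sell 40: 40/430 × $8,326.63 → $774.57
Sale 3, sell 199: 199/390 × $7,552.06 → $3,853.48
Total COGS = $621.37 + $774.57 + $3,853.48 = $5,249.42
Ending inventory (cost pool remaining) = $3,698.58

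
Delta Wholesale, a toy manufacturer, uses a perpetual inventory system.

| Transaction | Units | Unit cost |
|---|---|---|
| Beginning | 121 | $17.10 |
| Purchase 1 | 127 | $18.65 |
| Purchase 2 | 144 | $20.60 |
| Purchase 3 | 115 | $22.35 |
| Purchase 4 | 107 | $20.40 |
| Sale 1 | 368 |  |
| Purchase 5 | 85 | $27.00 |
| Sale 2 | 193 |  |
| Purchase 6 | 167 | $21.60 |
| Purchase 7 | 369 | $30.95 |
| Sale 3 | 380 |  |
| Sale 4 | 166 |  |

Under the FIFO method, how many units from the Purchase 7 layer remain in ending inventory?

128

Sale 1 (368) [FIFO — oldest first]: 121 @ $17.10 + 127 @ $18.65 + 120 @ $20.60 = $6,909.65
Sale 2 (193) [FIFO — oldest first]: 24 @ $20.60 + 115 @ $22.35 + 54 @ $20.40 = $4,166.25
Sale 3 (380) [FIFO — oldest first]: 53 @ $20.40 + 85 @ $27.00 + 167 @ $21.60 + 75 @ $30.95 = $9,304.65
Sale 4 (166) [FIFO — oldest first]: 166 @ $30.95 = $5,137.70
Total COGS = $6,909.65 + $4,166.25 + $9,304.65 + $5,137.70 = $25,518.25
Ending inventory: 128 @ $30.95 = $3,961.60
Check: goods available $29,479.85 = COGS $25,518.25 + ending $3,961.60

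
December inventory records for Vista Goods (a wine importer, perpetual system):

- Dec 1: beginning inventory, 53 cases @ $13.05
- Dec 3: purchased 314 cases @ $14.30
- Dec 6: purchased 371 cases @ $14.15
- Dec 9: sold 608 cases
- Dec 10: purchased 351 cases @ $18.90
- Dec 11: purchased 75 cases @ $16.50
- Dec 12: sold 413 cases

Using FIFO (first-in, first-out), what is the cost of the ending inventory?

Ending inventory = $2,522.70

Dec 9, 608 sold [FIFO — oldest first]: 53 @ $13.05 + 314 @ $14.30 + 241 @ $14.15 = $8,592.00
Dec 12, 413 sold [FIFO — oldest first]: 130 @ $14.15 + 283 @ $18.90 = $7,188.20
Total COGS = $8,592.00 + $7,188.20 = $15,780.20
Ending inventory: 68 @ $18.90 + 75 @ $16.50 = $2,522.70
Check: goods available $18,302.90 = COGS $15,780.20 + ending $2,522.70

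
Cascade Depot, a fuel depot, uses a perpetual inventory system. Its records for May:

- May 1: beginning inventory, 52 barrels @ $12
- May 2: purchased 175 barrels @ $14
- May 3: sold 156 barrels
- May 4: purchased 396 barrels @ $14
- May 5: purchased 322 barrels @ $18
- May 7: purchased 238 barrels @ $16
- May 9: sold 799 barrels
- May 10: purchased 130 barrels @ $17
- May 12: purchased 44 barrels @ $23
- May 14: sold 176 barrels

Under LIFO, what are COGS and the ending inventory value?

COGS = $18,384; ending inventory = $3,060

May 3, 156 sold [LIFO — newest first]: 156 @ $14 = $2,184
May 9, 799 sold [LIFO — newest first]: 238 @ $16 + 322 @ $18 + 239 @ $14 = $12,950
May 14, 176 sold [LIFO — newest first]: 44 @ $23 + 130 @ $17 + 2 @ $14 = $3,250
Total COGS = $2,184 + $12,950 + $3,250 = $18,384
Ending inventory: 52 @ $12 + 19 @ $14 + 155 @ $14 = $3,060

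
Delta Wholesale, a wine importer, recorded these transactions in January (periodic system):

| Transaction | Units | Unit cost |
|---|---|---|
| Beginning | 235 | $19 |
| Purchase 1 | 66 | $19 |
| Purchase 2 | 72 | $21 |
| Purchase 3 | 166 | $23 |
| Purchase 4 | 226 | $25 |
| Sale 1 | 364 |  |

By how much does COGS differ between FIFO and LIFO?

FIFO COGS: 235 @ $19 + 66 @ $19 + 63 @ $21 = $7,042
LIFO COGS: 226 @ $25 + 138 @ $23 = $8,824
Difference = |$7,042 − $8,824| = $1,782

$1,782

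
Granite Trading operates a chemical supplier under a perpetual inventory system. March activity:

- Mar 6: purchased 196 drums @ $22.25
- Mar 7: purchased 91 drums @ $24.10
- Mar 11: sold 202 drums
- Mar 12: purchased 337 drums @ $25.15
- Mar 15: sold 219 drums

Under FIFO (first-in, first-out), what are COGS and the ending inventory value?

COGS = $9,924.20; ending inventory = $5,105.45

Mar 11, 202 sold [FIFO — oldest first]: 196 @ $22.25 + 6 @ $24.10 = $4,505.60
Mar 15, 219 sold [FIFO — oldest first]: 85 @ $24.10 + 134 @ $25.15 = $5,418.60
Total COGS = $4,505.60 + $5,418.60 = $9,924.20
Ending inventory: 203 @ $25.15 = $5,105.45
Check: goods available $15,029.65 = COGS $9,924.20 + ending $5,105.45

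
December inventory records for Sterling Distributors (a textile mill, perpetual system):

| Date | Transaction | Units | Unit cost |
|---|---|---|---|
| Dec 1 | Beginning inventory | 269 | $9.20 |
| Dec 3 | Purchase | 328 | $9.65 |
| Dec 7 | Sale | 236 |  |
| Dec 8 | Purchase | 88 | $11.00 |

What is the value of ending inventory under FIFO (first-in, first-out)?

Ending inventory = $4,436.80

Dec 7, 236 sold [FIFO — oldest first]: 236 @ $9.20 = $2,171.20
Ending inventory: 33 @ $9.20 + 328 @ $9.65 + 88 @ $11.00 = $4,436.80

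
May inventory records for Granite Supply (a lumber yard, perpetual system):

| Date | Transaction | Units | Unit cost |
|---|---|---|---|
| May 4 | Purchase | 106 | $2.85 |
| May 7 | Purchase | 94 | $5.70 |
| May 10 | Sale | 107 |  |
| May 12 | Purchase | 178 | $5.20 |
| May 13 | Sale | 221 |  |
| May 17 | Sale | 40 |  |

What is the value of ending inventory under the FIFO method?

May 10, 107 sold [FIFO — oldest first]: 106 @ $2.85 + 1 @ $5.70 = $307.80
May 13, 221 sold [FIFO — oldest first]: 93 @ $5.70 + 128 @ $5.20 = $1,195.70
May 17, 40 sold [FIFO — oldest first]: 40 @ $5.20 = $208.00
Total COGS = $307.80 + $1,195.70 + $208.00 = $1,711.50
Ending inventory: 10 @ $5.20 = $52.00

Ending inventory = $52.00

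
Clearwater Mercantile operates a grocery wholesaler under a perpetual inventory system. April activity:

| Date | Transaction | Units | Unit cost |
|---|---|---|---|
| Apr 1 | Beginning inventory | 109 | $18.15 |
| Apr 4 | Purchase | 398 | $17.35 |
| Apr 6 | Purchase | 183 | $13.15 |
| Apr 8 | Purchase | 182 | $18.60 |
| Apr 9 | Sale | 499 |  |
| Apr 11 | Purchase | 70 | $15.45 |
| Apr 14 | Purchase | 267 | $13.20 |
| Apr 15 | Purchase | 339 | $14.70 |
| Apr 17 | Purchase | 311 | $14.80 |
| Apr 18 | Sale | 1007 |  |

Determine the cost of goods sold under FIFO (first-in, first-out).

COGS = $23,647.10

Apr 9, 499 sold [FIFO — oldest first]: 109 @ $18.15 + 390 @ $17.35 = $8,744.85
Apr 18, 1007 sold [FIFO — oldest first]: 8 @ $17.35 + 183 @ $13.15 + 182 @ $18.60 + 70 @ $15.45 + 267 @ $13.20 + 297 @ $14.70 = $14,902.25
Total COGS = $8,744.85 + $14,902.25 = $23,647.10
Ending inventory: 42 @ $14.70 + 311 @ $14.80 = $5,220.20
Check: goods available $28,867.30 = COGS $23,647.10 + ending $5,220.20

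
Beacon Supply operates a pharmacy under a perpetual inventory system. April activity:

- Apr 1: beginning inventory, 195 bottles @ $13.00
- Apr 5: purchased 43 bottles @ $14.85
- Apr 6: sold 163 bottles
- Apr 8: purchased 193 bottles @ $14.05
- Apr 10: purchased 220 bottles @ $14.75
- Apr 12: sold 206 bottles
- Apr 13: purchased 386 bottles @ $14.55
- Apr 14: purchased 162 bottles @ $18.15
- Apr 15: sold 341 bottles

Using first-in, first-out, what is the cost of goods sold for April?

COGS = $9,988.65

Apr 6, 163 sold [FIFO — oldest first]: 163 @ $13.00 = $2,119.00
Apr 12, 206 sold [FIFO — oldest first]: 32 @ $13.00 + 43 @ $14.85 + 131 @ $14.05 = $2,895.10
Apr 15, 341 sold [FIFO — oldest first]: 62 @ $14.05 + 220 @ $14.75 + 59 @ $14.55 = $4,974.55
Total COGS = $2,119.00 + $2,895.10 + $4,974.55 = $9,988.65
Ending inventory: 327 @ $14.55 + 162 @ $18.15 = $7,698.15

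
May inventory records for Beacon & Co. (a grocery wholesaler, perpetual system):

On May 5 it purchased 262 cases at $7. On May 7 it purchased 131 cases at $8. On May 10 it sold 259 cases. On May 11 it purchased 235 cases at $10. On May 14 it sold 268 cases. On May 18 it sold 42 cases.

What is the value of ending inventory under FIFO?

Ending inventory = $590

May 10, 259 sold [FIFO — oldest first]: 259 @ $7 = $1,813
May 14, 268 sold [FIFO — oldest first]: 3 @ $7 + 131 @ $8 + 134 @ $10 = $2,409
May 18, 42 sold [FIFO — oldest first]: 42 @ $10 = $420
Total COGS = $1,813 + $2,409 + $420 = $4,642
Ending inventory: 59 @ $10 = $590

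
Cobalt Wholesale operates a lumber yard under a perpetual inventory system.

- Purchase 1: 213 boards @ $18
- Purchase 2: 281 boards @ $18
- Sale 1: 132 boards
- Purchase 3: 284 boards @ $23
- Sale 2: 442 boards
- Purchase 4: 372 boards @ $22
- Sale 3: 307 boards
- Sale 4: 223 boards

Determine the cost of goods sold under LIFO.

Sale 1 (132) [LIFO — newest first]: 132 @ $18 = $2,376
Sale 2 (442) [LIFO — newest first]: 284 @ $23 + 149 @ $18 + 9 @ $18 = $9,376
Sale 3 (307) [LIFO — newest first]: 307 @ $22 = $6,754
Sale 4 (223) [LIFO — newest first]: 65 @ $22 + 158 @ $18 = $4,274
Total COGS = $2,376 + $9,376 + $6,754 + $4,274 = $22,780
Ending inventory: 46 @ $18 = $828
Check: goods available $23,608 = COGS $22,780 + ending $828

COGS = $22,780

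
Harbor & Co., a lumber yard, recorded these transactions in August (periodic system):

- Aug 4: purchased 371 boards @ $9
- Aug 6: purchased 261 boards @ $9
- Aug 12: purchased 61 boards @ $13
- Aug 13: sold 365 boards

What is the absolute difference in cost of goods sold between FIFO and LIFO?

$244

FIFO COGS: 365 @ $9 = $3,285
LIFO COGS: 61 @ $13 + 261 @ $9 + 43 @ $9 = $3,529
Difference = |$3,285 − $3,529| = $244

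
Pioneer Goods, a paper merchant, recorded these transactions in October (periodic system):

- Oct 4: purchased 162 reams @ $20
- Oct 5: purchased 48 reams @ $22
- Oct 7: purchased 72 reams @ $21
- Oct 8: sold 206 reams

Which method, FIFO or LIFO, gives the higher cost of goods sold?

LIFO

FIFO COGS: 162 @ $20 + 44 @ $22 = $4,208
LIFO COGS: 72 @ $21 + 48 @ $22 + 86 @ $20 = $4,288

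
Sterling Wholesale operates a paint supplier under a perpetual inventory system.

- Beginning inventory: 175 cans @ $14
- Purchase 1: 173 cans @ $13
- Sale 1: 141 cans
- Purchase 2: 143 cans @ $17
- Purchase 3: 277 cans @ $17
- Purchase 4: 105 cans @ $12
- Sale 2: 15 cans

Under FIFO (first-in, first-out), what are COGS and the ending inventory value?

Sale 1 (141) [FIFO — oldest first]: 141 @ $14 = $1,974
Sale 2 (15) [FIFO — oldest first]: 15 @ $14 = $210
Total COGS = $1,974 + $210 = $2,184
Ending inventory: 19 @ $14 + 173 @ $13 + 143 @ $17 + 277 @ $17 + 105 @ $12 = $10,915

COGS = $2,184; ending inventory = $10,915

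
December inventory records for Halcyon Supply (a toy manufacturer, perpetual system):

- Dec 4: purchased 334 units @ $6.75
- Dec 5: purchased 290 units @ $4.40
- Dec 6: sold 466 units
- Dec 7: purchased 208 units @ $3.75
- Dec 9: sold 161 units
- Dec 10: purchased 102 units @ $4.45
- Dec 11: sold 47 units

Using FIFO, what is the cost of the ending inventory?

Ending inventory = $1,046.40

Dec 6, 466 sold [FIFO — oldest first]: 334 @ $6.75 + 132 @ $4.40 = $2,835.30
Dec 9, 161 sold [FIFO — oldest first]: 158 @ $4.40 + 3 @ $3.75 = $706.45
Dec 11, 47 sold [FIFO — oldest first]: 47 @ $3.75 = $176.25
Total COGS = $2,835.30 + $706.45 + $176.25 = $3,718.00
Ending inventory: 158 @ $3.75 + 102 @ $4.45 = $1,046.40
Check: goods available $4,764.40 = COGS $3,718.00 + ending $1,046.40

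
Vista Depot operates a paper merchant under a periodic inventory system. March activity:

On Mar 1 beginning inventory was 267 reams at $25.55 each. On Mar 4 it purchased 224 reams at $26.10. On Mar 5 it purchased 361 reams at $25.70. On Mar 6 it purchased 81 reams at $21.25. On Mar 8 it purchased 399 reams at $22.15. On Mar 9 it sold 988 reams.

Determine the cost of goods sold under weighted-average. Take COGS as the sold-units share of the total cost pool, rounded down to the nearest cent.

Mar 9, sell 988: 988/1332 × $32,505.05 → $24,110.35
Ending inventory (cost pool remaining) = $8,394.70

COGS = $24,110.35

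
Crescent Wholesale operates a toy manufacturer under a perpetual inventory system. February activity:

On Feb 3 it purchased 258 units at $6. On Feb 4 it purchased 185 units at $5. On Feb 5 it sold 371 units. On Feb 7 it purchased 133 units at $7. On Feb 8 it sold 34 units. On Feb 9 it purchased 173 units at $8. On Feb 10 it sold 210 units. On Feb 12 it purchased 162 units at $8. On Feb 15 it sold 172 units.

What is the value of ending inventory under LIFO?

Ending inventory = $796

Feb 5, 371 sold [LIFO — newest first]: 185 @ $5 + 186 @ $6 = $2,041
Feb 8, 34 sold [LIFO — newest first]: 34 @ $7 = $238
Feb 10, 210 sold [LIFO — newest first]: 173 @ $8 + 37 @ $7 = $1,643
Feb 15, 172 sold [LIFO — newest first]: 162 @ $8 + 10 @ $7 = $1,366
Total COGS = $2,041 + $238 + $1,643 + $1,366 = $5,288
Ending inventory: 72 @ $6 + 52 @ $7 = $796
Check: goods available $6,084 = COGS $5,288 + ending $796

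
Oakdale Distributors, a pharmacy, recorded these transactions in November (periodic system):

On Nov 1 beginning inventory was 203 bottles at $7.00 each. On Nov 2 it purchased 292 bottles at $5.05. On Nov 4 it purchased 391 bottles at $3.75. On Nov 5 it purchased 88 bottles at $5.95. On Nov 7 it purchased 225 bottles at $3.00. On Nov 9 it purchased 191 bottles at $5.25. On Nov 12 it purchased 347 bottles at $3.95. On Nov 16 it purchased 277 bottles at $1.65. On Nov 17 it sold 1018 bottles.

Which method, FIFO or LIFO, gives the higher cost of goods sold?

FIFO

FIFO COGS: 203 @ $7.00 + 292 @ $5.05 + 391 @ $3.75 + 88 @ $5.95 + 44 @ $3.00 = $5,017.45
LIFO COGS: 277 @ $1.65 + 347 @ $3.95 + 191 @ $5.25 + 203 @ $3.00 = $3,439.45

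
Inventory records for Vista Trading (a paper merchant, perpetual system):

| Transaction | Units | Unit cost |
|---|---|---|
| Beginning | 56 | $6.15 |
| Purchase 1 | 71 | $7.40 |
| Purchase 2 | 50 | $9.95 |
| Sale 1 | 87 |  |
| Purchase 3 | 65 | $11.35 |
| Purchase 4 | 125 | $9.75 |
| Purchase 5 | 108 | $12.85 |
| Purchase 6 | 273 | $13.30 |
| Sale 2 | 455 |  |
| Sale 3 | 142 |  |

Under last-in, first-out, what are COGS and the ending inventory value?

Sale 1 (87) [LIFO — newest first]: 50 @ $9.95 + 37 @ $7.40 = $771.30
Sale 2 (455) [LIFO — newest first]: 273 @ $13.30 + 108 @ $12.85 + 74 @ $9.75 = $5,740.20
Sale 3 (142) [LIFO — newest first]: 51 @ $9.75 + 65 @ $11.35 + 26 @ $7.40 = $1,427.40
Total COGS = $771.30 + $5,740.20 + $1,427.40 = $7,938.90
Ending inventory: 56 @ $6.15 + 8 @ $7.40 = $403.60

COGS = $7,938.90; ending inventory = $403.60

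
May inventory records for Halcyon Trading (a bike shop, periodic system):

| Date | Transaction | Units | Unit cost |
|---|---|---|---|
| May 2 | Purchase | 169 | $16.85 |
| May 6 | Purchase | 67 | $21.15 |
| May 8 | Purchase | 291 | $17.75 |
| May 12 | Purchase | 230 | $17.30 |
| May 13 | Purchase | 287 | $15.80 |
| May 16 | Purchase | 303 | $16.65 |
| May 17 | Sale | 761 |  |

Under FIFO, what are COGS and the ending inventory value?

COGS = $13,472.15; ending inventory = $9,516.35

May 17, 761 sold [FIFO — oldest first]: 169 @ $16.85 + 67 @ $21.15 + 291 @ $17.75 + 230 @ $17.30 + 4 @ $15.80 = $13,472.15
Ending inventory: 283 @ $15.80 + 303 @ $16.65 = $9,516.35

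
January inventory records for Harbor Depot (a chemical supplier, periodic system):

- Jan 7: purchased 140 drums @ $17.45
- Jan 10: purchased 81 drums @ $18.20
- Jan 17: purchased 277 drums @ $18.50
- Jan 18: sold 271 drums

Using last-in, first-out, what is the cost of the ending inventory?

Jan 18, 271 sold [LIFO — newest first]: 271 @ $18.50 = $5,013.50
Ending inventory: 140 @ $17.45 + 81 @ $18.20 + 6 @ $18.50 = $4,028.20

Ending inventory = $4,028.20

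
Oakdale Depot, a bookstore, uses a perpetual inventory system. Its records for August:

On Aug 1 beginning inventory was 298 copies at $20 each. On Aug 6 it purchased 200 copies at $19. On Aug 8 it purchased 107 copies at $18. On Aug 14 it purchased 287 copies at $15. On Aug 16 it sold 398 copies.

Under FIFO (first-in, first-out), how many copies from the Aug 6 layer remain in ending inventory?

100

Aug 16, 398 sold [FIFO — oldest first]: 298 @ $20 + 100 @ $19 = $7,860
Ending inventory: 100 @ $19 + 107 @ $18 + 287 @ $15 = $8,131
Check: goods available $15,991 = COGS $7,860 + ending $8,131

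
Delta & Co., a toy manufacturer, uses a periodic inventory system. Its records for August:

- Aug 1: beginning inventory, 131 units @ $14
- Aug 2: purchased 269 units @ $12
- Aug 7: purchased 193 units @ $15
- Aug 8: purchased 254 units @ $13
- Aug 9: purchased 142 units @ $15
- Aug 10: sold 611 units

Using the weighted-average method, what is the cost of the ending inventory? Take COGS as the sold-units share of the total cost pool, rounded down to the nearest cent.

Ending inventory = $5,117.34

Aug 10, sell 611: 611/989 × $13,389.00 → $8,271.66
Ending inventory (cost pool remaining) = $5,117.34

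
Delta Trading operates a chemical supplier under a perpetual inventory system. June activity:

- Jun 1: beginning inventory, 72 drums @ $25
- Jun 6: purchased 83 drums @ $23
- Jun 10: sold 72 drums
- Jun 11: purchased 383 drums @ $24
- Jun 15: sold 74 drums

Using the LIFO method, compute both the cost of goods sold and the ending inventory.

Jun 10, 72 sold [LIFO — newest first]: 72 @ $23 = $1,656
Jun 15, 74 sold [LIFO — newest first]: 74 @ $24 = $1,776
Total COGS = $1,656 + $1,776 = $3,432
Ending inventory: 72 @ $25 + 11 @ $23 + 309 @ $24 = $9,469
Check: goods available $12,901 = COGS $3,432 + ending $9,469

COGS = $3,432; ending inventory = $9,469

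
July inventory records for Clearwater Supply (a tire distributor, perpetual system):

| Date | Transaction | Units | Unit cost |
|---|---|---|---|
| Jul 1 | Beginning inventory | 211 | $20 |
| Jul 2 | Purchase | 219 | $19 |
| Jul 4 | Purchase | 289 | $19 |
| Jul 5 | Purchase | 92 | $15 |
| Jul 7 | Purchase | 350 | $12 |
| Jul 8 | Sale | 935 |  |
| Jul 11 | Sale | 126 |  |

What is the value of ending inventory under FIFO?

Ending inventory = $1,200

Jul 8, 935 sold [FIFO — oldest first]: 211 @ $20 + 219 @ $19 + 289 @ $19 + 92 @ $15 + 124 @ $12 = $16,740
Jul 11, 126 sold [FIFO — oldest first]: 126 @ $12 = $1,512
Total COGS = $16,740 + $1,512 = $18,252
Ending inventory: 100 @ $12 = $1,200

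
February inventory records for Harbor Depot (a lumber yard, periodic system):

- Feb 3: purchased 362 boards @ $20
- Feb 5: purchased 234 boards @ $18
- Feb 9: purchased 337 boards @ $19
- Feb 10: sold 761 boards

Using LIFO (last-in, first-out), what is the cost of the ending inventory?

Ending inventory = $3,440

Feb 10, 761 sold [LIFO — newest first]: 337 @ $19 + 234 @ $18 + 190 @ $20 = $14,415
Ending inventory: 172 @ $20 = $3,440
Check: goods available $17,855 = COGS $14,415 + ending $3,440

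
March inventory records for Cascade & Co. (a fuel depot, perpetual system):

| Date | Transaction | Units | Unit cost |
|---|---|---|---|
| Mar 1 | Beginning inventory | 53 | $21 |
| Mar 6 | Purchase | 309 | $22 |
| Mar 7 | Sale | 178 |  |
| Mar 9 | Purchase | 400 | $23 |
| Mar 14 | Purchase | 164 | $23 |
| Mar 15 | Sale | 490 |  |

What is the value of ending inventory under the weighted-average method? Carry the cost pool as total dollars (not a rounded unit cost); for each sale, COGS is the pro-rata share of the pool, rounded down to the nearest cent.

Ending inventory = $5,861.25

After Mar 1: 53 on hand, pool $1,113.00 (≈ $21.0000 each)
After Mar 6: 362 on hand, pool $7,911.00 (≈ $21.8536 each)
Mar 7, sell 178: 178/362 × $7,911.00 → $3,889.93
After Mar 9: 584 on hand, pool $13,221.07 (≈ $22.6388 each)
After Mar 14: 748 on hand, pool $16,993.07 (≈ $22.7180 each)
Mar 15, sell 490: 490/748 × $16,993.07 → $11,131.82
Total COGS = $3,889.93 + $11,131.82 = $15,021.75
Ending inventory (cost pool remaining) = $5,861.25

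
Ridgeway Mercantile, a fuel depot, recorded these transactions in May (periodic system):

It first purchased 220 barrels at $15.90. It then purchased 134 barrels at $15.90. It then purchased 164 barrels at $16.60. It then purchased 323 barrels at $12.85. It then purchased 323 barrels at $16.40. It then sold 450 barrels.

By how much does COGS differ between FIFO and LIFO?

$293.05

FIFO COGS: 220 @ $15.90 + 134 @ $15.90 + 96 @ $16.60 = $7,222.20
LIFO COGS: 323 @ $16.40 + 127 @ $12.85 = $6,929.15
Difference = |$7,222.20 − $6,929.15| = $293.05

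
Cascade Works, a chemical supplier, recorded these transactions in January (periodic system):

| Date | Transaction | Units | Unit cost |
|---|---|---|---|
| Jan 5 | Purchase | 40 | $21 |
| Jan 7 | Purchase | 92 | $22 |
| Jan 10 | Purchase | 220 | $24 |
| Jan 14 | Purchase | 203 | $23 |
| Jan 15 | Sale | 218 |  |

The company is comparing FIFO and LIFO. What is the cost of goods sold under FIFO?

COGS = $4,928

FIFO COGS: 40 @ $21 + 92 @ $22 + 86 @ $24 = $4,928
LIFO COGS: 203 @ $23 + 15 @ $24 = $5,029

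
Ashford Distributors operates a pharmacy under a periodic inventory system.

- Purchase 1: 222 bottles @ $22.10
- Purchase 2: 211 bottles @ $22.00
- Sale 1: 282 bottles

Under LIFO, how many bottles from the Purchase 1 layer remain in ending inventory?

Sale 1 (282) [LIFO — newest first]: 211 @ $22.00 + 71 @ $22.10 = $6,211.10
Ending inventory: 151 @ $22.10 = $3,337.10
Check: goods available $9,548.20 = COGS $6,211.10 + ending $3,337.10

151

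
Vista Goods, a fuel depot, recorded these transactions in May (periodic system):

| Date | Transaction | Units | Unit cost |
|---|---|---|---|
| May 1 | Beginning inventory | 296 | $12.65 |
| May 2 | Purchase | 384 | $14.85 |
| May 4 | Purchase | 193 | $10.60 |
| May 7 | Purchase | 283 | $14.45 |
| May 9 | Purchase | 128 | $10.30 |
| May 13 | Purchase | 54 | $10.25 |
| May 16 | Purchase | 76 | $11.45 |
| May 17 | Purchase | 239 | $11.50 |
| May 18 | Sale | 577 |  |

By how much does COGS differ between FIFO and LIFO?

$1,270.65

FIFO COGS: 296 @ $12.65 + 281 @ $14.85 = $7,917.25
LIFO COGS: 239 @ $11.50 + 76 @ $11.45 + 54 @ $10.25 + 128 @ $10.30 + 80 @ $14.45 = $6,646.60
Difference = |$7,917.25 − $6,646.60| = $1,270.65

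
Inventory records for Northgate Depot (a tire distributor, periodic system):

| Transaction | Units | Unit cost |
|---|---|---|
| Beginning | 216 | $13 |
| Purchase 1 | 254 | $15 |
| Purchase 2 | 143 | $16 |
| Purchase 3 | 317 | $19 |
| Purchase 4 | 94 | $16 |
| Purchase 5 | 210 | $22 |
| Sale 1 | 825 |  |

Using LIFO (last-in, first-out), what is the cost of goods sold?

COGS = $15,350

Sale 1 (825) [LIFO — newest first]: 210 @ $22 + 94 @ $16 + 317 @ $19 + 143 @ $16 + 61 @ $15 = $15,350
Ending inventory: 216 @ $13 + 193 @ $15 = $5,703
Check: goods available $21,053 = COGS $15,350 + ending $5,703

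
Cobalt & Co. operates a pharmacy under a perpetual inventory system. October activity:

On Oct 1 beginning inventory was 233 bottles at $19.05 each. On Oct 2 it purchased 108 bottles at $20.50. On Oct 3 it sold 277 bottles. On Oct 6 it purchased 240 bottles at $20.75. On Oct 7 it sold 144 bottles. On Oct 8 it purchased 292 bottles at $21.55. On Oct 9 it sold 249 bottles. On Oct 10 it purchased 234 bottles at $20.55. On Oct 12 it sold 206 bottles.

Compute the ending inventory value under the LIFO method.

Oct 3, 277 sold [LIFO — newest first]: 108 @ $20.50 + 169 @ $19.05 = $5,433.45
Oct 7, 144 sold [LIFO — newest first]: 144 @ $20.75 = $2,988.00
Oct 9, 249 sold [LIFO — newest first]: 249 @ $21.55 = $5,365.95
Oct 12, 206 sold [LIFO — newest first]: 206 @ $20.55 = $4,233.30
Total COGS = $5,433.45 + $2,988.00 + $5,365.95 + $4,233.30 = $18,020.70
Ending inventory: 64 @ $19.05 + 96 @ $20.75 + 43 @ $21.55 + 28 @ $20.55 = $4,713.25

Ending inventory = $4,713.25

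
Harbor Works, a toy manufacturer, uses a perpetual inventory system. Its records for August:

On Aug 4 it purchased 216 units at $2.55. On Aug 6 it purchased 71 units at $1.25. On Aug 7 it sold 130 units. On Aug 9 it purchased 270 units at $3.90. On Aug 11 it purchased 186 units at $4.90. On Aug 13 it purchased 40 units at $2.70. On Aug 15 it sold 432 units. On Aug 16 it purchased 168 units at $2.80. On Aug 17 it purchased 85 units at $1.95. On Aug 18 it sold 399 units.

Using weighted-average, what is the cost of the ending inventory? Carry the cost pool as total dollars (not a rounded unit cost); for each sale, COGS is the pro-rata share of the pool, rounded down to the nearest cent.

Ending inventory = $230.38

After Aug 4: 216 on hand, pool $550.80 (≈ $2.5500 each)
After Aug 6: 287 on hand, pool $639.55 (≈ $2.2284 each)
Aug 7, sell 130: 130/287 × $639.55 → $289.69
After Aug 9: 427 on hand, pool $1,402.86 (≈ $3.2854 each)
After Aug 11: 613 on hand, pool $2,314.26 (≈ $3.7753 each)
After Aug 13: 653 on hand, pool $2,422.26 (≈ $3.7094 each)
Aug 15, sell 432: 432/653 × $2,422.26 → $1,602.47
After Aug 16: 389 on hand, pool $1,290.19 (≈ $3.3167 each)
After Aug 17: 474 on hand, pool $1,455.94 (≈ $3.0716 each)
Aug 18, sell 399: 399/474 × $1,455.94 → $1,225.56
Total COGS = $289.69 + $1,602.47 + $1,225.56 = $3,117.72
Ending inventory (cost pool remaining) = $230.38
Check: goods available $3,348.10 = COGS $3,117.72 + ending $230.38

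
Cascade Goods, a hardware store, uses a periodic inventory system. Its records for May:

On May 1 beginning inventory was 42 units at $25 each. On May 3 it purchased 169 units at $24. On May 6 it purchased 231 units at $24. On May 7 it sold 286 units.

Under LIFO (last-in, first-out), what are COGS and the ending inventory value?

COGS = $6,864; ending inventory = $3,786

May 7, 286 sold [LIFO — newest first]: 231 @ $24 + 55 @ $24 = $6,864
Ending inventory: 42 @ $25 + 114 @ $24 = $3,786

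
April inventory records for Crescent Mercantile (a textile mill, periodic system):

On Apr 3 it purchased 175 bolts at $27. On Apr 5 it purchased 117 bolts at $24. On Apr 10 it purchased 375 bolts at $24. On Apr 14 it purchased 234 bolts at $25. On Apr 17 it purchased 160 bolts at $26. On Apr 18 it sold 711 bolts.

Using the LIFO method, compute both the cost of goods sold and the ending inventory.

Apr 18, 711 sold [LIFO — newest first]: 160 @ $26 + 234 @ $25 + 317 @ $24 = $17,618
Ending inventory: 175 @ $27 + 117 @ $24 + 58 @ $24 = $8,925
Check: goods available $26,543 = COGS $17,618 + ending $8,925

COGS = $17,618; ending inventory = $8,925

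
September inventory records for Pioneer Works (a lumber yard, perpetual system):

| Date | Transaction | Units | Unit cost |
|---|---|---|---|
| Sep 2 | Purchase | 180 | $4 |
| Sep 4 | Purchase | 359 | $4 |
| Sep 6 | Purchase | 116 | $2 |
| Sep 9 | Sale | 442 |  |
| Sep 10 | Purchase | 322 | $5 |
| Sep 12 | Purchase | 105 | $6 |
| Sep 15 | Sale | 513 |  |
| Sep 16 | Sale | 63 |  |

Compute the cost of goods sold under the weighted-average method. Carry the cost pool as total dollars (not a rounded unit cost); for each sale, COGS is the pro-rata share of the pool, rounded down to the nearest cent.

COGS = $4,326.34

After Sep 2: 180 on hand, pool $720.00 (≈ $4.0000 each)
After Sep 4: 539 on hand, pool $2,156.00 (≈ $4.0000 each)
After Sep 6: 655 on hand, pool $2,388.00 (≈ $3.6458 each)
Sep 9, sell 442: 442/655 × $2,388.00 → $1,611.44
After Sep 10: 535 on hand, pool $2,386.56 (≈ $4.4609 each)
After Sep 12: 640 on hand, pool $3,016.56 (≈ $4.7134 each)
Sep 15, sell 513: 513/640 × $3,016.56 → $2,417.96
Sep 16, sell 63: 63/127 × $598.60 → $296.94
Total COGS = $1,611.44 + $2,417.96 + $296.94 = $4,326.34
Ending inventory (cost pool remaining) = $301.66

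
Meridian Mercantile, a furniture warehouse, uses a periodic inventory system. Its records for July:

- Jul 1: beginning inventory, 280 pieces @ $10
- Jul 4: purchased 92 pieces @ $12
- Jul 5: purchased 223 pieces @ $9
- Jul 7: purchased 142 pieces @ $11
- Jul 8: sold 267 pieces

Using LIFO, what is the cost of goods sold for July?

Jul 8, 267 sold [LIFO — newest first]: 142 @ $11 + 125 @ $9 = $2,687
Ending inventory: 280 @ $10 + 92 @ $12 + 98 @ $9 = $4,786

COGS = $2,687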